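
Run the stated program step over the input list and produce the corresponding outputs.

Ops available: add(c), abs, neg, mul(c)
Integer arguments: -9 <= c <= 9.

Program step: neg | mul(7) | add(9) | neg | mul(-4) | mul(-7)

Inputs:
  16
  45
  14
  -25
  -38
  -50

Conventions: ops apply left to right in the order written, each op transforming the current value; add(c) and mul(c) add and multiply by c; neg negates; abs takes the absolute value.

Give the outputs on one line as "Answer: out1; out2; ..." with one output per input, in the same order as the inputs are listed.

Execution, op by op:
  16 -> -16 -> -112 -> -103 -> 103 -> -412 -> 2884
  45 -> -45 -> -315 -> -306 -> 306 -> -1224 -> 8568
  14 -> -14 -> -98 -> -89 -> 89 -> -356 -> 2492
  -25 -> 25 -> 175 -> 184 -> -184 -> 736 -> -5152
  -38 -> 38 -> 266 -> 275 -> -275 -> 1100 -> -7700
  -50 -> 50 -> 350 -> 359 -> -359 -> 1436 -> -10052

2884; 8568; 2492; -5152; -7700; -10052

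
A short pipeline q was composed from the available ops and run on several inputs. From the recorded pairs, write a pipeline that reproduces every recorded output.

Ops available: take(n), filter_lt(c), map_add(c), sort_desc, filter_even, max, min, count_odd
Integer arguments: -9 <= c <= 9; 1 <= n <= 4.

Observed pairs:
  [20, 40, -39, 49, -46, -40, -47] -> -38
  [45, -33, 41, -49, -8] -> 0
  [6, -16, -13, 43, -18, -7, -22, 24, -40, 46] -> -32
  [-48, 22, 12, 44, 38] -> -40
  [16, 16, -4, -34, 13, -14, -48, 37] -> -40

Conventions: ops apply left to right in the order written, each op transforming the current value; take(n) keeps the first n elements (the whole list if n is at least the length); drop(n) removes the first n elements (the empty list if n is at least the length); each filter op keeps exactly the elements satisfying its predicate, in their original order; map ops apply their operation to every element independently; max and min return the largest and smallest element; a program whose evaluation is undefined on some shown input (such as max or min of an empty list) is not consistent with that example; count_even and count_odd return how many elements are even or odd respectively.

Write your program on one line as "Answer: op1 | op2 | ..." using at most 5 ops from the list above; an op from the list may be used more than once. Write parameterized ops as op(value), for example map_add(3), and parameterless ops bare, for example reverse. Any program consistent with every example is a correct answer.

map_add(8) | filter_lt(8) | filter_even | min

Check, running the answer program on each example:
  [20, 40, -39, 49, -46, -40, -47] -> [28, 48, -31, 57, -38, -32, -39] -> [-31, -38, -32, -39] -> [-38, -32] -> -38
  [45, -33, 41, -49, -8] -> [53, -25, 49, -41, 0] -> [-25, -41, 0] -> [0] -> 0
  [6, -16, -13, 43, -18, -7, -22, 24, -40, 46] -> [14, -8, -5, 51, -10, 1, -14, 32, -32, 54] -> [-8, -5, -10, 1, -14, -32] -> [-8, -10, -14, -32] -> -32
  [-48, 22, 12, 44, 38] -> [-40, 30, 20, 52, 46] -> [-40] -> [-40] -> -40
  [16, 16, -4, -34, 13, -14, -48, 37] -> [24, 24, 4, -26, 21, -6, -40, 45] -> [4, -26, -6, -40] -> [4, -26, -6, -40] -> -40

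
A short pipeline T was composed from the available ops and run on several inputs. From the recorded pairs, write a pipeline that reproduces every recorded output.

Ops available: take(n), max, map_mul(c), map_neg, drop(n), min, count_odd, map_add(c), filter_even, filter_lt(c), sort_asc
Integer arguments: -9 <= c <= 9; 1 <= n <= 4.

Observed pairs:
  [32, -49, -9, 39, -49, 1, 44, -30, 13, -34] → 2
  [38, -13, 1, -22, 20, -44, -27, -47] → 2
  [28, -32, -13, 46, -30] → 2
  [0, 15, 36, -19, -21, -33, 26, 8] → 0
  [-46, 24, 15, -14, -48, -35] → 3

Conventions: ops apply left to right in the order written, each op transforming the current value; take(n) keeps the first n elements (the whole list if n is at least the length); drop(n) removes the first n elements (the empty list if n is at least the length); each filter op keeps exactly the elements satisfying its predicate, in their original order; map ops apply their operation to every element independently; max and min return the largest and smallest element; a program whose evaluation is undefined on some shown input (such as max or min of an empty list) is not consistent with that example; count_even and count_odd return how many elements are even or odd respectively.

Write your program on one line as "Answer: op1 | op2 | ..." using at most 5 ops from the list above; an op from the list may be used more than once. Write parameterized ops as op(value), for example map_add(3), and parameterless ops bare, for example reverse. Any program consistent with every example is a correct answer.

map_add(-1) | filter_lt(-1) | sort_asc | map_neg | count_odd

Check, running the answer program on each example:
  [32, -49, -9, 39, -49, 1, 44, -30, 13, -34] -> [31, -50, -10, 38, -50, 0, 43, -31, 12, -35] -> [-50, -10, -50, -31, -35] -> [-50, -50, -35, -31, -10] -> [50, 50, 35, 31, 10] -> 2
  [38, -13, 1, -22, 20, -44, -27, -47] -> [37, -14, 0, -23, 19, -45, -28, -48] -> [-14, -23, -45, -28, -48] -> [-48, -45, -28, -23, -14] -> [48, 45, 28, 23, 14] -> 2
  [28, -32, -13, 46, -30] -> [27, -33, -14, 45, -31] -> [-33, -14, -31] -> [-33, -31, -14] -> [33, 31, 14] -> 2
  [0, 15, 36, -19, -21, -33, 26, 8] -> [-1, 14, 35, -20, -22, -34, 25, 7] -> [-20, -22, -34] -> [-34, -22, -20] -> [34, 22, 20] -> 0
  [-46, 24, 15, -14, -48, -35] -> [-47, 23, 14, -15, -49, -36] -> [-47, -15, -49, -36] -> [-49, -47, -36, -15] -> [49, 47, 36, 15] -> 3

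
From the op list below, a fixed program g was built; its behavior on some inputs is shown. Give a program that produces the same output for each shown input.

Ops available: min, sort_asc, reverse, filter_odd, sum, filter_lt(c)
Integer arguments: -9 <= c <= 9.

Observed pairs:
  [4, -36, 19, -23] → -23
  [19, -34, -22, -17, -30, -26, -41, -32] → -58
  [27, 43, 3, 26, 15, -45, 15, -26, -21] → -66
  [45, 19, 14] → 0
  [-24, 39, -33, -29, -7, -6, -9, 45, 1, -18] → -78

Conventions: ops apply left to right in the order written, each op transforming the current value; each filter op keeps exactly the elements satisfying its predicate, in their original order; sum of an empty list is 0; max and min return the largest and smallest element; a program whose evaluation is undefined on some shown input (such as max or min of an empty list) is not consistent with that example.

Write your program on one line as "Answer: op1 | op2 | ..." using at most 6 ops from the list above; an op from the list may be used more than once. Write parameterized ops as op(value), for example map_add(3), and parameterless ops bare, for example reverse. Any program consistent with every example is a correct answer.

sort_asc | reverse | filter_odd | reverse | filter_lt(1) | sum

Check, running the answer program on each example:
  [4, -36, 19, -23] -> [-36, -23, 4, 19] -> [19, 4, -23, -36] -> [19, -23] -> [-23, 19] -> [-23] -> -23
  [19, -34, -22, -17, -30, -26, -41, -32] -> [-41, -34, -32, -30, -26, -22, -17, 19] -> [19, -17, -22, -26, -30, -32, -34, -41] -> [19, -17, -41] -> [-41, -17, 19] -> [-41, -17] -> -58
  [27, 43, 3, 26, 15, -45, 15, -26, -21] -> [-45, -26, -21, 3, 15, 15, 26, 27, 43] -> [43, 27, 26, 15, 15, 3, -21, -26, -45] -> [43, 27, 15, 15, 3, -21, -45] -> [-45, -21, 3, 15, 15, 27, 43] -> [-45, -21] -> -66
  [45, 19, 14] -> [14, 19, 45] -> [45, 19, 14] -> [45, 19] -> [19, 45] -> [] -> 0
  [-24, 39, -33, -29, -7, -6, -9, 45, 1, -18] -> [-33, -29, -24, -18, -9, -7, -6, 1, 39, 45] -> [45, 39, 1, -6, -7, -9, -18, -24, -29, -33] -> [45, 39, 1, -7, -9, -29, -33] -> [-33, -29, -9, -7, 1, 39, 45] -> [-33, -29, -9, -7] -> -78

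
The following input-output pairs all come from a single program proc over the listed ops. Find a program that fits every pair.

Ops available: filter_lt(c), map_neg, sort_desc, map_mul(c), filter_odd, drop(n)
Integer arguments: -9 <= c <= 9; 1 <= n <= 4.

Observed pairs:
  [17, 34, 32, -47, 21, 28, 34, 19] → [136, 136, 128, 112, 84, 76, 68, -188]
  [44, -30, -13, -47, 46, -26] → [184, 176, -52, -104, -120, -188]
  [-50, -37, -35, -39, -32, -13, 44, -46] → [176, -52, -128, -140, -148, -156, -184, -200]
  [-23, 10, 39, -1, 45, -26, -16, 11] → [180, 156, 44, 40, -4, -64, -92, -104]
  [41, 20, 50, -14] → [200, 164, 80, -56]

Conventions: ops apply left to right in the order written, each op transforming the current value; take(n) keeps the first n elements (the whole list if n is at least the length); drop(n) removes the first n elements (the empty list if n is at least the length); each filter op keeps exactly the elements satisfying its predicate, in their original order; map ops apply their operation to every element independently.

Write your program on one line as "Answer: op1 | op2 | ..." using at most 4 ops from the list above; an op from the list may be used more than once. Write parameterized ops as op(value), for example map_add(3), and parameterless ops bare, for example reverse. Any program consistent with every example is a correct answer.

map_mul(-4) | sort_desc | map_neg | sort_desc

Check, running the answer program on each example:
  [17, 34, 32, -47, 21, 28, 34, 19] -> [-68, -136, -128, 188, -84, -112, -136, -76] -> [188, -68, -76, -84, -112, -128, -136, -136] -> [-188, 68, 76, 84, 112, 128, 136, 136] -> [136, 136, 128, 112, 84, 76, 68, -188]
  [44, -30, -13, -47, 46, -26] -> [-176, 120, 52, 188, -184, 104] -> [188, 120, 104, 52, -176, -184] -> [-188, -120, -104, -52, 176, 184] -> [184, 176, -52, -104, -120, -188]
  [-50, -37, -35, -39, -32, -13, 44, -46] -> [200, 148, 140, 156, 128, 52, -176, 184] -> [200, 184, 156, 148, 140, 128, 52, -176] -> [-200, -184, -156, -148, -140, -128, -52, 176] -> [176, -52, -128, -140, -148, -156, -184, -200]
  [-23, 10, 39, -1, 45, -26, -16, 11] -> [92, -40, -156, 4, -180, 104, 64, -44] -> [104, 92, 64, 4, -40, -44, -156, -180] -> [-104, -92, -64, -4, 40, 44, 156, 180] -> [180, 156, 44, 40, -4, -64, -92, -104]
  [41, 20, 50, -14] -> [-164, -80, -200, 56] -> [56, -80, -164, -200] -> [-56, 80, 164, 200] -> [200, 164, 80, -56]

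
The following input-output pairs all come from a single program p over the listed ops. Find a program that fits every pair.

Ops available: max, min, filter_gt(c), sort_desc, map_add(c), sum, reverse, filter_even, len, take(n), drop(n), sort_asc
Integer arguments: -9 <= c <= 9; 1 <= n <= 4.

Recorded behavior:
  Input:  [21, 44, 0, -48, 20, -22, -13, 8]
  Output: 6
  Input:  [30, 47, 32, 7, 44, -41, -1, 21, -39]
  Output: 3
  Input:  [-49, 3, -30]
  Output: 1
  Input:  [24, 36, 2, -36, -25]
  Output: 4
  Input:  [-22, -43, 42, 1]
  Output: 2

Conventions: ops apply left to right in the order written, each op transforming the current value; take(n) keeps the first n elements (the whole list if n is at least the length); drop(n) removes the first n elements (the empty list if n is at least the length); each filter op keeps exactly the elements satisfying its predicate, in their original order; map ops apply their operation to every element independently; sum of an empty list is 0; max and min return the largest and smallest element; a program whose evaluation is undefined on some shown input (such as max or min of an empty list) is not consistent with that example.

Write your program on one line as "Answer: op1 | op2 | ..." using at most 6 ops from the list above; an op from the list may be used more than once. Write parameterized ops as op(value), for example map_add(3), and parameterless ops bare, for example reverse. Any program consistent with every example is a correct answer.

reverse | map_add(2) | filter_even | map_add(1) | len

Check, running the answer program on each example:
  [21, 44, 0, -48, 20, -22, -13, 8] -> [8, -13, -22, 20, -48, 0, 44, 21] -> [10, -11, -20, 22, -46, 2, 46, 23] -> [10, -20, 22, -46, 2, 46] -> [11, -19, 23, -45, 3, 47] -> 6
  [30, 47, 32, 7, 44, -41, -1, 21, -39] -> [-39, 21, -1, -41, 44, 7, 32, 47, 30] -> [-37, 23, 1, -39, 46, 9, 34, 49, 32] -> [46, 34, 32] -> [47, 35, 33] -> 3
  [-49, 3, -30] -> [-30, 3, -49] -> [-28, 5, -47] -> [-28] -> [-27] -> 1
  [24, 36, 2, -36, -25] -> [-25, -36, 2, 36, 24] -> [-23, -34, 4, 38, 26] -> [-34, 4, 38, 26] -> [-33, 5, 39, 27] -> 4
  [-22, -43, 42, 1] -> [1, 42, -43, -22] -> [3, 44, -41, -20] -> [44, -20] -> [45, -19] -> 2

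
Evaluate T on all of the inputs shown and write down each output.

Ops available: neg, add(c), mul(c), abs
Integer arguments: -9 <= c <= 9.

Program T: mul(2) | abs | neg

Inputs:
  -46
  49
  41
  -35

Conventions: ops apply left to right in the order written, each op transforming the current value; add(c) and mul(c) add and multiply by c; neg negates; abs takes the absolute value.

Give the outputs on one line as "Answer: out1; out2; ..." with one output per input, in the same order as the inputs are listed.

-92; -98; -82; -70

Execution, op by op:
  -46 -> -92 -> 92 -> -92
  49 -> 98 -> 98 -> -98
  41 -> 82 -> 82 -> -82
  -35 -> -70 -> 70 -> -70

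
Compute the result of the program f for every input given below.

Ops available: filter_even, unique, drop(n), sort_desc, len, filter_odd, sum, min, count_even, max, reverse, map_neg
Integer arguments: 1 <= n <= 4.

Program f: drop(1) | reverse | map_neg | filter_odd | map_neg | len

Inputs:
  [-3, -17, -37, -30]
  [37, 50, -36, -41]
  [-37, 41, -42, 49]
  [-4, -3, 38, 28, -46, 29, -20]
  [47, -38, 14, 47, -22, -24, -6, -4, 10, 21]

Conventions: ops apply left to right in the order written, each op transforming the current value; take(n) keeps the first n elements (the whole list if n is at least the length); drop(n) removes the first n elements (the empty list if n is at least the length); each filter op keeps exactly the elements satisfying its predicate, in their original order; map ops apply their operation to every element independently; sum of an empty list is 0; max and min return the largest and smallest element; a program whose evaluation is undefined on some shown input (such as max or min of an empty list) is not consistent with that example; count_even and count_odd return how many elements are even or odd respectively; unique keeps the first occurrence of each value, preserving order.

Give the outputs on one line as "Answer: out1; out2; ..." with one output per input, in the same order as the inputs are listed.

2; 1; 2; 2; 2

Execution, op by op:
  [-3, -17, -37, -30] -> [-17, -37, -30] -> [-30, -37, -17] -> [30, 37, 17] -> [37, 17] -> [-37, -17] -> 2
  [37, 50, -36, -41] -> [50, -36, -41] -> [-41, -36, 50] -> [41, 36, -50] -> [41] -> [-41] -> 1
  [-37, 41, -42, 49] -> [41, -42, 49] -> [49, -42, 41] -> [-49, 42, -41] -> [-49, -41] -> [49, 41] -> 2
  [-4, -3, 38, 28, -46, 29, -20] -> [-3, 38, 28, -46, 29, -20] -> [-20, 29, -46, 28, 38, -3] -> [20, -29, 46, -28, -38, 3] -> [-29, 3] -> [29, -3] -> 2
  [47, -38, 14, 47, -22, -24, -6, -4, 10, 21] -> [-38, 14, 47, -22, -24, -6, -4, 10, 21] -> [21, 10, -4, -6, -24, -22, 47, 14, -38] -> [-21, -10, 4, 6, 24, 22, -47, -14, 38] -> [-21, -47] -> [21, 47] -> 2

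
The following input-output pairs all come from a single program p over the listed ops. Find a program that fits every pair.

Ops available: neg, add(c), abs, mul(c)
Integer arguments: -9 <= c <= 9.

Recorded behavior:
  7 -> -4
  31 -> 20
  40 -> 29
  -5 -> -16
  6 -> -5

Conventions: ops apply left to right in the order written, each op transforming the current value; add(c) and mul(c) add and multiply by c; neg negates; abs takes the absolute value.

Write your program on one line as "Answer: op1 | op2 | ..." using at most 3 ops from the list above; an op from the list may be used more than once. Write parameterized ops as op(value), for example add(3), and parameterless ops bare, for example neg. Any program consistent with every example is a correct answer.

add(-1) | add(-9) | add(-1)

Check, running the answer program on each example:
  7 -> 6 -> -3 -> -4
  31 -> 30 -> 21 -> 20
  40 -> 39 -> 30 -> 29
  -5 -> -6 -> -15 -> -16
  6 -> 5 -> -4 -> -5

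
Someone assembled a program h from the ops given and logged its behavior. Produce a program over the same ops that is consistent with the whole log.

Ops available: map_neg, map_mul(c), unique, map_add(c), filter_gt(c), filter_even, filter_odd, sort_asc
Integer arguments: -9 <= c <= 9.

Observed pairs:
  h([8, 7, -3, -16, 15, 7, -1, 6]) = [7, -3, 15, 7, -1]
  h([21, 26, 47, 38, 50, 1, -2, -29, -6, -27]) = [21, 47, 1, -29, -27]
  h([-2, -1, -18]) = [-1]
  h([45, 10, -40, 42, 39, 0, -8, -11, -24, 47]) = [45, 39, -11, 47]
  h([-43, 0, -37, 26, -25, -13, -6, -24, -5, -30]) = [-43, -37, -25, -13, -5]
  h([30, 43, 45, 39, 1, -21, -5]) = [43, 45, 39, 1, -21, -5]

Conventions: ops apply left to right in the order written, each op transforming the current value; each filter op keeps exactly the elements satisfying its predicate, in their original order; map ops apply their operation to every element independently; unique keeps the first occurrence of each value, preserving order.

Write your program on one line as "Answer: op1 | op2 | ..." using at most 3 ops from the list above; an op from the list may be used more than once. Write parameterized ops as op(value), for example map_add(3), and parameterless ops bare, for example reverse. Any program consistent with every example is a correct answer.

map_neg | filter_odd | map_neg

Check, running the answer program on each example:
  [8, 7, -3, -16, 15, 7, -1, 6] -> [-8, -7, 3, 16, -15, -7, 1, -6] -> [-7, 3, -15, -7, 1] -> [7, -3, 15, 7, -1]
  [21, 26, 47, 38, 50, 1, -2, -29, -6, -27] -> [-21, -26, -47, -38, -50, -1, 2, 29, 6, 27] -> [-21, -47, -1, 29, 27] -> [21, 47, 1, -29, -27]
  [-2, -1, -18] -> [2, 1, 18] -> [1] -> [-1]
  [45, 10, -40, 42, 39, 0, -8, -11, -24, 47] -> [-45, -10, 40, -42, -39, 0, 8, 11, 24, -47] -> [-45, -39, 11, -47] -> [45, 39, -11, 47]
  [-43, 0, -37, 26, -25, -13, -6, -24, -5, -30] -> [43, 0, 37, -26, 25, 13, 6, 24, 5, 30] -> [43, 37, 25, 13, 5] -> [-43, -37, -25, -13, -5]
  [30, 43, 45, 39, 1, -21, -5] -> [-30, -43, -45, -39, -1, 21, 5] -> [-43, -45, -39, -1, 21, 5] -> [43, 45, 39, 1, -21, -5]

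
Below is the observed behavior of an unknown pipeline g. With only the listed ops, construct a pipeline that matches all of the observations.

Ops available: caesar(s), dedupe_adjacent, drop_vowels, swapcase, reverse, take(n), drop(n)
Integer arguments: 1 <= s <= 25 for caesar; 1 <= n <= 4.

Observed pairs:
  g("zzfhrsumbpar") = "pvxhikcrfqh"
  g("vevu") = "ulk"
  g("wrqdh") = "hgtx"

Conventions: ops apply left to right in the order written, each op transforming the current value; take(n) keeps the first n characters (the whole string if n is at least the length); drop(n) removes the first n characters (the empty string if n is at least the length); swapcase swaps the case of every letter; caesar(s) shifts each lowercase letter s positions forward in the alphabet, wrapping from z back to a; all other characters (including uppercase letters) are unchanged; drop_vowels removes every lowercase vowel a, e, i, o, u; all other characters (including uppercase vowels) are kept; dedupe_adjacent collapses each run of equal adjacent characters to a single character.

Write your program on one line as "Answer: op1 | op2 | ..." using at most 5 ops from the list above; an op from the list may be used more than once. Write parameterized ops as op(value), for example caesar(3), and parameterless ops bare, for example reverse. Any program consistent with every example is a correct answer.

caesar(5) | drop(1) | caesar(13) | caesar(24)

Check, running the answer program on each example:
  "zzfhrsumbpar" -> "eekmwxzrgufw" -> "ekmwxzrgufw" -> "rxzjkmethsj" -> "pvxhikcrfqh"
  "vevu" -> "ajaz" -> "jaz" -> "wnm" -> "ulk"
  "wrqdh" -> "bwvim" -> "wvim" -> "jivz" -> "hgtx"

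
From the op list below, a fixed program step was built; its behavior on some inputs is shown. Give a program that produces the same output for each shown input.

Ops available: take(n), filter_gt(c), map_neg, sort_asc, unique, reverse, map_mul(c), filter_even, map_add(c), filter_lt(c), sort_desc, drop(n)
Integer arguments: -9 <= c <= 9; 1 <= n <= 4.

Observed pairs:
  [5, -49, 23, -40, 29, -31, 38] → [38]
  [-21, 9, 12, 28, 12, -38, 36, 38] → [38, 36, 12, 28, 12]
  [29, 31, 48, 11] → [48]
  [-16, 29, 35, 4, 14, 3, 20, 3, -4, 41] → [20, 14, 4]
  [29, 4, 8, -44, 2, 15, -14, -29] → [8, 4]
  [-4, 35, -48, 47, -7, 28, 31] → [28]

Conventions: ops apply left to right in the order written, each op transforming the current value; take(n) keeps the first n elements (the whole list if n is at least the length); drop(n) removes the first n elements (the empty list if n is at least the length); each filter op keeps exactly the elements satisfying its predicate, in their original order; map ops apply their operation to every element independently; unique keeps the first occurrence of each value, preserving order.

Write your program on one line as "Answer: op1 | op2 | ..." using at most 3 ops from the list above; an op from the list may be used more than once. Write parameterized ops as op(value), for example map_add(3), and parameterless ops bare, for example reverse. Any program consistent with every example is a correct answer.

filter_even | reverse | filter_gt(3)

Check, running the answer program on each example:
  [5, -49, 23, -40, 29, -31, 38] -> [-40, 38] -> [38, -40] -> [38]
  [-21, 9, 12, 28, 12, -38, 36, 38] -> [12, 28, 12, -38, 36, 38] -> [38, 36, -38, 12, 28, 12] -> [38, 36, 12, 28, 12]
  [29, 31, 48, 11] -> [48] -> [48] -> [48]
  [-16, 29, 35, 4, 14, 3, 20, 3, -4, 41] -> [-16, 4, 14, 20, -4] -> [-4, 20, 14, 4, -16] -> [20, 14, 4]
  [29, 4, 8, -44, 2, 15, -14, -29] -> [4, 8, -44, 2, -14] -> [-14, 2, -44, 8, 4] -> [8, 4]
  [-4, 35, -48, 47, -7, 28, 31] -> [-4, -48, 28] -> [28, -48, -4] -> [28]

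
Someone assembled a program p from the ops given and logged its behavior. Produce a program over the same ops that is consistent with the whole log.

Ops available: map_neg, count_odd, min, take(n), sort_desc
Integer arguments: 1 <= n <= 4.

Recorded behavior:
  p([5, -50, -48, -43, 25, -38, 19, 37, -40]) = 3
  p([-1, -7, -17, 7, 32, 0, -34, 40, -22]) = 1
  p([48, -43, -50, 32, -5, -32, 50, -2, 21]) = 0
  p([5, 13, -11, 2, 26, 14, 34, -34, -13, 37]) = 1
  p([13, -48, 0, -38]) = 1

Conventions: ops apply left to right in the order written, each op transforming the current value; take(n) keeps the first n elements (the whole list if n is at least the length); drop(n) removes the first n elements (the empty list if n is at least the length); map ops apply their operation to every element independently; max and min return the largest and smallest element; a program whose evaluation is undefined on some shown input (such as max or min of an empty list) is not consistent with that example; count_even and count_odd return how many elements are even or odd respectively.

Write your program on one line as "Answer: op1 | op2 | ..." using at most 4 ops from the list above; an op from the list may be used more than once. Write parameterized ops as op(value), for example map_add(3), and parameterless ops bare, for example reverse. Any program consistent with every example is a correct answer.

sort_desc | take(3) | map_neg | count_odd

Check, running the answer program on each example:
  [5, -50, -48, -43, 25, -38, 19, 37, -40] -> [37, 25, 19, 5, -38, -40, -43, -48, -50] -> [37, 25, 19] -> [-37, -25, -19] -> 3
  [-1, -7, -17, 7, 32, 0, -34, 40, -22] -> [40, 32, 7, 0, -1, -7, -17, -22, -34] -> [40, 32, 7] -> [-40, -32, -7] -> 1
  [48, -43, -50, 32, -5, -32, 50, -2, 21] -> [50, 48, 32, 21, -2, -5, -32, -43, -50] -> [50, 48, 32] -> [-50, -48, -32] -> 0
  [5, 13, -11, 2, 26, 14, 34, -34, -13, 37] -> [37, 34, 26, 14, 13, 5, 2, -11, -13, -34] -> [37, 34, 26] -> [-37, -34, -26] -> 1
  [13, -48, 0, -38] -> [13, 0, -38, -48] -> [13, 0, -38] -> [-13, 0, 38] -> 1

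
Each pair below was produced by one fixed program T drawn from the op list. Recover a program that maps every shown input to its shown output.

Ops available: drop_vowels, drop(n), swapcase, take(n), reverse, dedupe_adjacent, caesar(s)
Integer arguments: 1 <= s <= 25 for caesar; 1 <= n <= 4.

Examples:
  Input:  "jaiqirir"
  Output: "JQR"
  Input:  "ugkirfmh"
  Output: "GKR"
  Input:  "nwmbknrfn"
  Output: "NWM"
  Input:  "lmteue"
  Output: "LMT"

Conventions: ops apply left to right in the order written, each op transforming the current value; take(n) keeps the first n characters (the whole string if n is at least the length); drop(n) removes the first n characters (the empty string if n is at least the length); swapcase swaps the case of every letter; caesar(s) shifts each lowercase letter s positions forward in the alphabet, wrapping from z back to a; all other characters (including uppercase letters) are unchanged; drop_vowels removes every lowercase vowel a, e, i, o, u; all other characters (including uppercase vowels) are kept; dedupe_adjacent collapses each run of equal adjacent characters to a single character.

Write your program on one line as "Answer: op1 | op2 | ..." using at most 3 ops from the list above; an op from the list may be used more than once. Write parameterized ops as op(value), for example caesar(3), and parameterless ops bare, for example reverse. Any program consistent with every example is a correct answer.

drop_vowels | swapcase | take(3)

Check, running the answer program on each example:
  "jaiqirir" -> "jqrr" -> "JQRR" -> "JQR"
  "ugkirfmh" -> "gkrfmh" -> "GKRFMH" -> "GKR"
  "nwmbknrfn" -> "nwmbknrfn" -> "NWMBKNRFN" -> "NWM"
  "lmteue" -> "lmt" -> "LMT" -> "LMT"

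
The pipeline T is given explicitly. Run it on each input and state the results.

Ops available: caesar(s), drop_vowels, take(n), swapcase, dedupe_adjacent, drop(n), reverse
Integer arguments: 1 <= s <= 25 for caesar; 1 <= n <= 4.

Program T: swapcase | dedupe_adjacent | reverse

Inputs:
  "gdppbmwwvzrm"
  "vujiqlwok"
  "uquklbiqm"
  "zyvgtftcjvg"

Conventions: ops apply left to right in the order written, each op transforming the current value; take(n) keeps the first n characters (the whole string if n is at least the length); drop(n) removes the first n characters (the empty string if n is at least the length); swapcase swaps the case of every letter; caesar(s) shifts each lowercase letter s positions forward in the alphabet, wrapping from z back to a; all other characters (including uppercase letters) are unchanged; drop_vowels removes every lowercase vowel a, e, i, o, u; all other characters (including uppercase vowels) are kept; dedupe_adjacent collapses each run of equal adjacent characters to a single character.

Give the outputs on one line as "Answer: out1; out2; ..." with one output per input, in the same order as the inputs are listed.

Execution, op by op:
  "gdppbmwwvzrm" -> "GDPPBMWWVZRM" -> "GDPBMWVZRM" -> "MRZVWMBPDG"
  "vujiqlwok" -> "VUJIQLWOK" -> "VUJIQLWOK" -> "KOWLQIJUV"
  "uquklbiqm" -> "UQUKLBIQM" -> "UQUKLBIQM" -> "MQIBLKUQU"
  "zyvgtftcjvg" -> "ZYVGTFTCJVG" -> "ZYVGTFTCJVG" -> "GVJCTFTGVYZ"

"MRZVWMBPDG"; "KOWLQIJUV"; "MQIBLKUQU"; "GVJCTFTGVYZ"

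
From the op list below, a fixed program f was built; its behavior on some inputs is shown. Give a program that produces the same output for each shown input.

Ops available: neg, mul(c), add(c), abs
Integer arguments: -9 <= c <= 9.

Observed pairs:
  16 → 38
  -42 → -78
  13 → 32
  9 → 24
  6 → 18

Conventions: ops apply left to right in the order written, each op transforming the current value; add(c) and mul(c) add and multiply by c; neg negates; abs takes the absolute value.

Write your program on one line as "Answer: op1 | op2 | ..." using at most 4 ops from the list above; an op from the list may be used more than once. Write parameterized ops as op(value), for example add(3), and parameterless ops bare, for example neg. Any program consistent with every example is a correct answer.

neg | mul(-2) | add(6)

Check, running the answer program on each example:
  16 -> -16 -> 32 -> 38
  -42 -> 42 -> -84 -> -78
  13 -> -13 -> 26 -> 32
  9 -> -9 -> 18 -> 24
  6 -> -6 -> 12 -> 18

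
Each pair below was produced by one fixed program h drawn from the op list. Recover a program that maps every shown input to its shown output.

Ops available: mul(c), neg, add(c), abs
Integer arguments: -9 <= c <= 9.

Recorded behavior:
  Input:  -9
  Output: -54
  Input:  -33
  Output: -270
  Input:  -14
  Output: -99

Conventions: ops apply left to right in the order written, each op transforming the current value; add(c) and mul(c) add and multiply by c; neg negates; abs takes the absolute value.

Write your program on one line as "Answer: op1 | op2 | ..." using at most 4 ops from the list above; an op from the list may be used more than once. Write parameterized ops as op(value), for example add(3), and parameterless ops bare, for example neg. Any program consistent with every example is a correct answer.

add(3) | abs | mul(-9)

Check, running the answer program on each example:
  -9 -> -6 -> 6 -> -54
  -33 -> -30 -> 30 -> -270
  -14 -> -11 -> 11 -> -99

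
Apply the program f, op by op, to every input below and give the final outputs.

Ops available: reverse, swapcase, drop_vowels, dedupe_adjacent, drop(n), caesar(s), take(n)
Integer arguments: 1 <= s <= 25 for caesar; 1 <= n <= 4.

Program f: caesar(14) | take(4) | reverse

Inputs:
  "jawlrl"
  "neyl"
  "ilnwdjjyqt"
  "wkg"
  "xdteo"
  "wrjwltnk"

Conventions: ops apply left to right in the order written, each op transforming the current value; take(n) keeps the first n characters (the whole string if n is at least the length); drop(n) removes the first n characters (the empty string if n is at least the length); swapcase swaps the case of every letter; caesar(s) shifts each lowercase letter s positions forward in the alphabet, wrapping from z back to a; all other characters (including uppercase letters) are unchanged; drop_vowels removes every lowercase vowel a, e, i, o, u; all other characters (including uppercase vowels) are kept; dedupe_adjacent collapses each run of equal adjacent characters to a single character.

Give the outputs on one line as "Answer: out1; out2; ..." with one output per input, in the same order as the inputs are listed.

"zkox"; "zmsb"; "kbzw"; "uyk"; "shrl"; "kxfk"

Execution, op by op:
  "jawlrl" -> "xokzfz" -> "xokz" -> "zkox"
  "neyl" -> "bsmz" -> "bsmz" -> "zmsb"
  "ilnwdjjyqt" -> "wzbkrxxmeh" -> "wzbk" -> "kbzw"
  "wkg" -> "kyu" -> "kyu" -> "uyk"
  "xdteo" -> "lrhsc" -> "lrhs" -> "shrl"
  "wrjwltnk" -> "kfxkzhby" -> "kfxk" -> "kxfk"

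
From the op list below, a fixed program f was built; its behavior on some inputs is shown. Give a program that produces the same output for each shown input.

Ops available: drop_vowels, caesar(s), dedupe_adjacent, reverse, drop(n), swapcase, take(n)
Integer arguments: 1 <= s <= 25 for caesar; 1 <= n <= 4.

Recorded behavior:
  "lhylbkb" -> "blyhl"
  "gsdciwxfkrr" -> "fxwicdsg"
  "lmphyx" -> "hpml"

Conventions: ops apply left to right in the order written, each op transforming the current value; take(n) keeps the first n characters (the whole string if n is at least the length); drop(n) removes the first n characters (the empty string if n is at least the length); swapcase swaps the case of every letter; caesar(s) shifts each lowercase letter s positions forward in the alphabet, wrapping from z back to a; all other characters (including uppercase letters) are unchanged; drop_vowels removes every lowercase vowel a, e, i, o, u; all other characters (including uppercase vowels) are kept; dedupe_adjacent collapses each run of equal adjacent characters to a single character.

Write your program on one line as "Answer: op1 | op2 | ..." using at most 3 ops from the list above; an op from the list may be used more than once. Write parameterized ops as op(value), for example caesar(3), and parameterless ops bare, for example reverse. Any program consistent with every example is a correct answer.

reverse | dedupe_adjacent | drop(2)

Check, running the answer program on each example:
  "lhylbkb" -> "bkblyhl" -> "bkblyhl" -> "blyhl"
  "gsdciwxfkrr" -> "rrkfxwicdsg" -> "rkfxwicdsg" -> "fxwicdsg"
  "lmphyx" -> "xyhpml" -> "xyhpml" -> "hpml"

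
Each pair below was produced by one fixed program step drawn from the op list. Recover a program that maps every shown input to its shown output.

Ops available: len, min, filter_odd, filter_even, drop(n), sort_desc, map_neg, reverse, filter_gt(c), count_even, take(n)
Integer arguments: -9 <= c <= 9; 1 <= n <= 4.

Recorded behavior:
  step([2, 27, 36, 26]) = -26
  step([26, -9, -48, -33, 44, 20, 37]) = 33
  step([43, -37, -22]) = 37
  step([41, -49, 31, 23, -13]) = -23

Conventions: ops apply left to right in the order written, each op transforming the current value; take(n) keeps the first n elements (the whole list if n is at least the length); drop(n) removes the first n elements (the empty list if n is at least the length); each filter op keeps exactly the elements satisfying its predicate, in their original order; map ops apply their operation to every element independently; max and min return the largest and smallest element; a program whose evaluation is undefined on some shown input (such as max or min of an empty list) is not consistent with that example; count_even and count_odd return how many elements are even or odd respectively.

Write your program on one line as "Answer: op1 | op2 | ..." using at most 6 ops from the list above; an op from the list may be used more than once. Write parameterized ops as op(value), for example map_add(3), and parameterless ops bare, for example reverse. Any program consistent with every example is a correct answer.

take(4) | reverse | sort_desc | drop(2) | map_neg | min

Check, running the answer program on each example:
  [2, 27, 36, 26] -> [2, 27, 36, 26] -> [26, 36, 27, 2] -> [36, 27, 26, 2] -> [26, 2] -> [-26, -2] -> -26
  [26, -9, -48, -33, 44, 20, 37] -> [26, -9, -48, -33] -> [-33, -48, -9, 26] -> [26, -9, -33, -48] -> [-33, -48] -> [33, 48] -> 33
  [43, -37, -22] -> [43, -37, -22] -> [-22, -37, 43] -> [43, -22, -37] -> [-37] -> [37] -> 37
  [41, -49, 31, 23, -13] -> [41, -49, 31, 23] -> [23, 31, -49, 41] -> [41, 31, 23, -49] -> [23, -49] -> [-23, 49] -> -23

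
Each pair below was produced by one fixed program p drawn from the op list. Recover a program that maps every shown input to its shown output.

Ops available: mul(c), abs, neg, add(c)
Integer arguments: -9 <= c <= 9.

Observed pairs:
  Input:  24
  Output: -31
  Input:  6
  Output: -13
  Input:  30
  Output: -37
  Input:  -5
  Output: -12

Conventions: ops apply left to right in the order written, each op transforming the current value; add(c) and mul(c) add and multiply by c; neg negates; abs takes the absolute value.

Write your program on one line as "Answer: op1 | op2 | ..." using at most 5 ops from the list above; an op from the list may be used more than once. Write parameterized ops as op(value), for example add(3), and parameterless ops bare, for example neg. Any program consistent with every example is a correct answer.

abs | neg | add(-5) | add(-9) | add(7)

Check, running the answer program on each example:
  24 -> 24 -> -24 -> -29 -> -38 -> -31
  6 -> 6 -> -6 -> -11 -> -20 -> -13
  30 -> 30 -> -30 -> -35 -> -44 -> -37
  -5 -> 5 -> -5 -> -10 -> -19 -> -12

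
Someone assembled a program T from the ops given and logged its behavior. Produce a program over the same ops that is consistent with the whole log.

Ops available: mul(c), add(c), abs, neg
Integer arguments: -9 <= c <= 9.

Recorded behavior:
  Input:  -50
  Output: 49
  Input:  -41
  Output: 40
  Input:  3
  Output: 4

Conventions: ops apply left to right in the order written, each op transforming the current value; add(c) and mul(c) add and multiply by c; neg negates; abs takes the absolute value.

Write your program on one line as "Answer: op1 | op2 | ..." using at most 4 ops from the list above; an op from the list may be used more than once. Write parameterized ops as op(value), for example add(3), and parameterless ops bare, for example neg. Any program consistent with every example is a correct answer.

add(7) | add(-6) | neg | abs

Check, running the answer program on each example:
  -50 -> -43 -> -49 -> 49 -> 49
  -41 -> -34 -> -40 -> 40 -> 40
  3 -> 10 -> 4 -> -4 -> 4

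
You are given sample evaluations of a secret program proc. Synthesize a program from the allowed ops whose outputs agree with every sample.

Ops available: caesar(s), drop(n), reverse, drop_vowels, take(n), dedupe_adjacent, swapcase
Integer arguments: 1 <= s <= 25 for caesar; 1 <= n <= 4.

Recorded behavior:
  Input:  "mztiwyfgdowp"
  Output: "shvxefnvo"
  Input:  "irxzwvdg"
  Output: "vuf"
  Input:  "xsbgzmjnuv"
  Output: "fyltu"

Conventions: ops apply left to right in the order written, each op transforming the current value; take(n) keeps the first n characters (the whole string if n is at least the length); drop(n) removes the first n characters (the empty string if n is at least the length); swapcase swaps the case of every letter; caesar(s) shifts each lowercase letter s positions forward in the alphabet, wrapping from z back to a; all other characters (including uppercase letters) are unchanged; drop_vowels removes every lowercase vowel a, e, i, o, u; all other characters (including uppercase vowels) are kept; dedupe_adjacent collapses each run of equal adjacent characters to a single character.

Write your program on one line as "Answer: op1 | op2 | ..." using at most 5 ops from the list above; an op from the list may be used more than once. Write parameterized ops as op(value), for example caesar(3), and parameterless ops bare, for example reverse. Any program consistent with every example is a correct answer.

caesar(17) | drop_vowels | caesar(8) | drop(2)

Check, running the answer program on each example:
  "mztiwyfgdowp" -> "dqkznpwxufng" -> "dqkznpwxfng" -> "lyshvxefnvo" -> "shvxefnvo"
  "irxzwvdg" -> "zioqnmux" -> "zqnmx" -> "hyvuf" -> "vuf"
  "xsbgzmjnuv" -> "ojsxqdaelm" -> "jsxqdlm" -> "rafyltu" -> "fyltu"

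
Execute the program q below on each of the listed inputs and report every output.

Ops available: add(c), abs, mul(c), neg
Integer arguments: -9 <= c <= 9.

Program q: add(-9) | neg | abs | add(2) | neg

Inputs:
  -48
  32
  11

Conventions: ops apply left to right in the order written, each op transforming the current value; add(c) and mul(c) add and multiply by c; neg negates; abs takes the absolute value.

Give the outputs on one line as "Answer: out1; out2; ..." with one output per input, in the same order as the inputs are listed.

-59; -25; -4

Execution, op by op:
  -48 -> -57 -> 57 -> 57 -> 59 -> -59
  32 -> 23 -> -23 -> 23 -> 25 -> -25
  11 -> 2 -> -2 -> 2 -> 4 -> -4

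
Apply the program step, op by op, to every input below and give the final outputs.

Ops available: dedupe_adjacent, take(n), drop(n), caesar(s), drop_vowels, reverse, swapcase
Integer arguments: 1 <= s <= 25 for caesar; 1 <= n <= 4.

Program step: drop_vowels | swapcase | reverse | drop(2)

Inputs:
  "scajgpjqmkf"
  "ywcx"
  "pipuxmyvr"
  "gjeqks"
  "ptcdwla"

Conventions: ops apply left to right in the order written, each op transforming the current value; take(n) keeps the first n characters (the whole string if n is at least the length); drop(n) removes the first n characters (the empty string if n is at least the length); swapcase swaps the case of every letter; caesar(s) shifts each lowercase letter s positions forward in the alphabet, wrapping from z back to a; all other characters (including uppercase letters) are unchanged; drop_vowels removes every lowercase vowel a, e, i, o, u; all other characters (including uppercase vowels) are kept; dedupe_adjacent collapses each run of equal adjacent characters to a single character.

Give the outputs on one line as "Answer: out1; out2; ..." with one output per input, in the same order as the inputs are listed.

Execution, op by op:
  "scajgpjqmkf" -> "scjgpjqmkf" -> "SCJGPJQMKF" -> "FKMQJPGJCS" -> "MQJPGJCS"
  "ywcx" -> "ywcx" -> "YWCX" -> "XCWY" -> "WY"
  "pipuxmyvr" -> "ppxmyvr" -> "PPXMYVR" -> "RVYMXPP" -> "YMXPP"
  "gjeqks" -> "gjqks" -> "GJQKS" -> "SKQJG" -> "QJG"
  "ptcdwla" -> "ptcdwl" -> "PTCDWL" -> "LWDCTP" -> "DCTP"

"MQJPGJCS"; "WY"; "YMXPP"; "QJG"; "DCTP"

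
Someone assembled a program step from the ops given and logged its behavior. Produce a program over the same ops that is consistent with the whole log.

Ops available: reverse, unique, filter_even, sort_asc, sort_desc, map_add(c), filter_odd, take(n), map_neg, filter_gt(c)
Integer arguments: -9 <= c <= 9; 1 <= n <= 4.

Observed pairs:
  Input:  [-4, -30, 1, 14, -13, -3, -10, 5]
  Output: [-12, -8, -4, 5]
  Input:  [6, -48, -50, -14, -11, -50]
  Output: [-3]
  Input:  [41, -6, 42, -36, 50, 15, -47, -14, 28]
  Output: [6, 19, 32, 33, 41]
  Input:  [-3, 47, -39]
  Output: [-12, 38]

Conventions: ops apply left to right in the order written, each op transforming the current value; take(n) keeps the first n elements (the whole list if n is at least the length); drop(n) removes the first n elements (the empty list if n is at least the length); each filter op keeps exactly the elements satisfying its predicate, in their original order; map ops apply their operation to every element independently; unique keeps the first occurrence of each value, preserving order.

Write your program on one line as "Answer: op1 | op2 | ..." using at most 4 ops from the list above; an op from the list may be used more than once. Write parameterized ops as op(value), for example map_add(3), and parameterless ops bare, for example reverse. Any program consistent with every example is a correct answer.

sort_desc | filter_gt(-4) | map_add(-9) | reverse

Check, running the answer program on each example:
  [-4, -30, 1, 14, -13, -3, -10, 5] -> [14, 5, 1, -3, -4, -10, -13, -30] -> [14, 5, 1, -3] -> [5, -4, -8, -12] -> [-12, -8, -4, 5]
  [6, -48, -50, -14, -11, -50] -> [6, -11, -14, -48, -50, -50] -> [6] -> [-3] -> [-3]
  [41, -6, 42, -36, 50, 15, -47, -14, 28] -> [50, 42, 41, 28, 15, -6, -14, -36, -47] -> [50, 42, 41, 28, 15] -> [41, 33, 32, 19, 6] -> [6, 19, 32, 33, 41]
  [-3, 47, -39] -> [47, -3, -39] -> [47, -3] -> [38, -12] -> [-12, 38]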